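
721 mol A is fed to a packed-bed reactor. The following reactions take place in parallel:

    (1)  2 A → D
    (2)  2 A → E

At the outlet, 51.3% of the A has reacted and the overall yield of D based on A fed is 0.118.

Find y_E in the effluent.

Yield of D: 1ξ₁ / 721 = 0.118 → ξ₁ = 85.08 mol.
Conversion of A: 2ξ₁ + 2ξ₂ = 0.513 × 721 = 369.9 → ξ₂ = 99.86 mol.
Outlet amounts (n = n₀ + Σ ν·ξ):
  A: 721 − 2(85.08) − 2(99.86) = 351.1
  D: 0 + 1(85.08) = 85.08
  E: 0 + 1(99.86) = 99.86
Total out = 536.1 mol; y_E = 99.86 / 536.1 = 0.1863.

0.186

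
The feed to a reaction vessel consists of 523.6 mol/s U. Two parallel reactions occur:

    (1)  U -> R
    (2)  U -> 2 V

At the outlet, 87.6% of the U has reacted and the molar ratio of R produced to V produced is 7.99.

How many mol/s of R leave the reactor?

Conversion of U: U consumed = 0.876 × 523.6 = 458.7 mol/s = 1ξ₁ + 1ξ₂.
Selectivity: 1ξ₁ / (2ξ₂) = 7.99 → ξ₁ = 15.98 ξ₂.
Substitute: (1·15.98 + 1) ξ₂ = 458.7 → ξ₂ = 27.01 mol/s, ξ₁ = 431.7 mol/s.
Outlet amounts (n = n₀ + Σ ν·ξ):
  U: 523.6 − 1(431.7) − 1(27.01) = 64.93
  R: 0 + 1(431.7) = 431.7
  V: 0 + 2(27.01) = 54.03

432 mol/s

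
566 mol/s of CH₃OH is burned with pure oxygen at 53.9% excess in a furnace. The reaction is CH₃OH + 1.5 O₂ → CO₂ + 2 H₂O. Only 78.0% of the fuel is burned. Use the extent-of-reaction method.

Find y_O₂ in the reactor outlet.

Stoichiometric O₂ = 1.5 × 566 = 849 mol/s; O₂ fed = 849 × 1.539 = 1307 mol/s.
Fuel reacted = 0.78 × 566 → ξ = 441.5 mol/s.
Outlet (n = n₀ + ν ξ):
  CH₃OH: 566 − 1(441.5) = 124.5
  O₂: 1307 − 1.5(441.5) = 644.4
  CO₂: 0 + 1(441.5) = 441.5
  H₂O: 0 + 2(441.5) = 883
Total out = 2093 mol/s; y_O₂ = 644.4 / 2093 = 0.3078.

0.308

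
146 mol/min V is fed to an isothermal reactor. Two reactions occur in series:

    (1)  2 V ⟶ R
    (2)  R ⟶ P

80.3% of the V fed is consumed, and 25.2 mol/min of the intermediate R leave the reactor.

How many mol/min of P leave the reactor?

Conversion of V: V consumed = 2ξ₁ = 0.803 × 146 → ξ₁ = 58.62 mol/min.
R balance: n_R = 0 + 1ξ₁ − 1ξ₂ = 25.2 → ξ₂ = (1·58.62 − 25.2)/1 = 33.42 mol/min.
Outlet amounts (n = n₀ + Σ ν·ξ):
  V: 146 − 2(58.62) = 28.76
  R: 0 + 1(58.62) − 1(33.42) = 25.2
  P: 0 + 1(33.42) = 33.42

33.4 mol/min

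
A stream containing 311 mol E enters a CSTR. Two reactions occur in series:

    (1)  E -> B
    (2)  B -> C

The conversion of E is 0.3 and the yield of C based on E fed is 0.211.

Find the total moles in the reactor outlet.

311 mol

Conversion of E: E consumed = 1ξ₁ = 0.3 × 311 → ξ₁ = 93.3 mol.
Yield of C: 1ξ₂ / 311 = 0.211 → ξ₂ = 65.62 mol.
Outlet amounts (n = n₀ + Σ ν·ξ):
  E: 311 − 1(93.3) = 217.7
  B: 0 + 1(93.3) − 1(65.62) = 27.68
  C: 0 + 1(65.62) = 65.62
Total out = 217.7 + 27.68 + 65.62 = 311 mol.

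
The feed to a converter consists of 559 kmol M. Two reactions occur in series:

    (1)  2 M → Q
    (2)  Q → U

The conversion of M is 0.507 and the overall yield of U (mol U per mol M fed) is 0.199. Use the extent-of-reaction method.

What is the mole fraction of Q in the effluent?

Conversion of M: M consumed = 2ξ₁ = 0.507 × 559 → ξ₁ = 141.7 kmol.
Yield of U: 1ξ₂ / 559 = 0.199 → ξ₂ = 111.2 kmol.
Outlet amounts (n = n₀ + Σ ν·ξ):
  M: 559 − 2(141.7) = 275.6
  Q: 0 + 1(141.7) − 1(111.2) = 30.47
  U: 0 + 1(111.2) = 111.2
Total out = 417.3 kmol; y_Q = 30.47 / 417.3 = 0.07301.

0.073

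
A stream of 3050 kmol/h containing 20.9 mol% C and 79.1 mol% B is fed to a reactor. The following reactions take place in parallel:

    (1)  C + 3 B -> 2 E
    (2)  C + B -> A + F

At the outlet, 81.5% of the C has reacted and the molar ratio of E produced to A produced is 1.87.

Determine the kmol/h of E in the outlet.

502 kmol/h

Conversion of C: C consumed = 0.815 × 637.4 = 519.5 kmol/h = 1ξ₁ + 1ξ₂.
Selectivity: 2ξ₁ / (1ξ₂) = 1.87 → ξ₁ = 0.935 ξ₂.
Substitute: (1·0.935 + 1) ξ₂ = 519.5 → ξ₂ = 268.5 kmol/h, ξ₁ = 251 kmol/h.
Outlet amounts (n = n₀ + Σ ν·ξ):
  C: 637.4 − 1(251) − 1(268.5) = 117.9
  B: 2413 − 3(251) − 1(268.5) = 1391
  E: 0 + 2(251) = 502.1
  A: 0 + 1(268.5) = 268.5
  F: 0 + 1(268.5) = 268.5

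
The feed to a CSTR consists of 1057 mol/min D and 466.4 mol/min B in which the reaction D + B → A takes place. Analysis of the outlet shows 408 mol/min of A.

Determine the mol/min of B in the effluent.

58.4 mol/min

For A: n = n₀ + 1ξ → 408 = 0 + 1ξ, giving ξ = 408 mol/min.
Outlet amounts (n = n₀ + ν ξ):
  D: 1057 − 1(408) = 649
  B: 466.4 − 1(408) = 58.4
  A: 0 + 1(408) = 408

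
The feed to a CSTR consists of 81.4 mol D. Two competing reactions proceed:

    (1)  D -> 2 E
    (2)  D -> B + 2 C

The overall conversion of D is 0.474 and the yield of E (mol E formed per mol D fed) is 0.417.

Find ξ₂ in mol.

Yield of E: 2ξ₁ / 81.4 = 0.417 → ξ₁ = 16.97 mol.
Conversion of D: 1ξ₁ + 1ξ₂ = 0.474 × 81.4 = 38.58 → ξ₂ = 21.61 mol.
Outlet amounts (n = n₀ + Σ ν·ξ):
  D: 81.4 − 1(16.97) − 1(21.61) = 42.82
  E: 0 + 2(16.97) = 33.94
  B: 0 + 1(21.61) = 21.61
  C: 0 + 2(21.61) = 43.22

ξ₂ = 21.6 mol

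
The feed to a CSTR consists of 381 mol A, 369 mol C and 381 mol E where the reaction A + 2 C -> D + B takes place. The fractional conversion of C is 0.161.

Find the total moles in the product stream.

C reacted = 0.161 × 369 = 59.41 mol; ν_C = −2, so ξ = 59.41/2 = 29.7 mol.
Outlet amounts (n = n₀ + ν ξ):
  A: 381 − 1(29.7) = 351.3
  C: 369 − 2(29.7) = 309.6
  D: 0 + 1(29.7) = 29.7
  B: 0 + 1(29.7) = 29.7
  E: 381 (inert)
Total out = 351.3 + 309.6 + 29.7 + 29.7 + 381 = 1101 mol.

1100 mol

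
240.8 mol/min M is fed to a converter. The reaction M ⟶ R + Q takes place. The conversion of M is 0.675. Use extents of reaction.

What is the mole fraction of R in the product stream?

M reacted = 0.675 × 240.8 = 162.5 mol/min; ν_M = −1, so ξ = 162.5/1 = 162.5 mol/min.
Outlet amounts (n = n₀ + ν ξ):
  M: 240.8 − 1(162.5) = 78.26
  R: 0 + 1(162.5) = 162.5
  Q: 0 + 1(162.5) = 162.5
Total out = 403.3 mol/min; y_R = 162.5 / 403.3 = 0.403.

0.403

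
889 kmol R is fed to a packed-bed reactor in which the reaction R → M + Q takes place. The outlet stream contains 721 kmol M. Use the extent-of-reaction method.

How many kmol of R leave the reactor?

For M: n = n₀ + 1ξ → 721 = 0 + 1ξ, giving ξ = 721 kmol.
Outlet amounts (n = n₀ + ν ξ):
  R: 889 − 1(721) = 168
  M: 0 + 1(721) = 721
  Q: 0 + 1(721) = 721

168 kmol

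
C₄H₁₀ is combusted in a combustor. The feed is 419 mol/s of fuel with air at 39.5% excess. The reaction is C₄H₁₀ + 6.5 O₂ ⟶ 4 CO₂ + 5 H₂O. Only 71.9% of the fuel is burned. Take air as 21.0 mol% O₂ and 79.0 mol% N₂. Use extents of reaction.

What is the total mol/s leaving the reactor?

Stoichiometric O₂ = 6.5 × 419 = 2724 mol/s; O₂ fed = 2724 × 1.395 = 3799 mol/s.
N₂ fed = 3799 × 79/21 = 14290 mol/s.
Fuel reacted = 0.719 × 419 → ξ = 301.3 mol/s.
Outlet (n = n₀ + ν ξ):
  C₄H₁₀: 419 − 1(301.3) = 117.7
  O₂: 3799 − 6.5(301.3) = 1841
  N₂: 14290 (inert)
  CO₂: 0 + 4(301.3) = 1205
  H₂O: 0 + 5(301.3) = 1506
Total out = 117.7 + 1841 + 14290 + 1205 + 1506 = 18960 mol/s.

19000 mol/s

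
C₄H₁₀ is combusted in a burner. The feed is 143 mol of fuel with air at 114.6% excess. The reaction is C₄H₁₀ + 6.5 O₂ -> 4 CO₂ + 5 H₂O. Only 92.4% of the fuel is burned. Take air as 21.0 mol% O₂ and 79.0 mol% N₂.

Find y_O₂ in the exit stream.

Stoichiometric O₂ = 6.5 × 143 = 929.5 mol; O₂ fed = 929.5 × 2.146 = 1995 mol.
N₂ fed = 1995 × 79/21 = 7504 mol.
Fuel reacted = 0.924 × 143 → ξ = 132.1 mol.
Outlet (n = n₀ + ν ξ):
  C₄H₁₀: 143 − 1(132.1) = 10.87
  O₂: 1995 − 6.5(132.1) = 1136
  N₂: 7504 (inert)
  CO₂: 0 + 4(132.1) = 528.5
  H₂O: 0 + 5(132.1) = 660.7
Total out = 9840 mol; y_O₂ = 1136 / 9840 = 0.1154.

0.115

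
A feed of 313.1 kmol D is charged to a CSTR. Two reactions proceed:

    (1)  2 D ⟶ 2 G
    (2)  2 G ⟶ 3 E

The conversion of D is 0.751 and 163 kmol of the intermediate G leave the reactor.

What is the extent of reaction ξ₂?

Conversion of D: D consumed = 2ξ₁ = 0.751 × 313.1 → ξ₁ = 117.6 kmol.
G balance: n_G = 0 + 2ξ₁ − 2ξ₂ = 163 → ξ₂ = (2·117.6 − 163)/2 = 36.07 kmol.
Outlet amounts (n = n₀ + Σ ν·ξ):
  D: 313.1 − 2(117.6) = 77.96
  G: 0 + 2(117.6) − 2(36.07) = 163
  E: 0 + 3(36.07) = 108.2

ξ₂ = 36.1 kmol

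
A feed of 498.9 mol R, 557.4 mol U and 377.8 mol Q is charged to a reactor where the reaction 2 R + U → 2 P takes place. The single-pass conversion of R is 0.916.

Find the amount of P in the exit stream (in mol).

457 mol

R reacted = 0.916 × 498.9 = 457 mol; ν_R = −2, so ξ = 457/2 = 228.5 mol.
Outlet amounts (n = n₀ + ν ξ):
  R: 498.9 − 2(228.5) = 41.91
  U: 557.4 − 1(228.5) = 328.9
  P: 0 + 2(228.5) = 457
  Q: 377.8 (inert)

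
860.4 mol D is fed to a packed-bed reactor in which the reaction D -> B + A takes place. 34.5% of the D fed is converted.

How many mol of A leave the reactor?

D reacted = 0.345 × 860.4 = 296.8 mol; ν_D = −1, so ξ = 296.8/1 = 296.8 mol.
Outlet amounts (n = n₀ + ν ξ):
  D: 860.4 − 1(296.8) = 563.6
  B: 0 + 1(296.8) = 296.8
  A: 0 + 1(296.8) = 296.8

297 mol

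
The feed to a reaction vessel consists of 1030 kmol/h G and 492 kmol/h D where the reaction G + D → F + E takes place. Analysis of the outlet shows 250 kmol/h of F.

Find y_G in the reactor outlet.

For F: n = n₀ + 1ξ → 250 = 0 + 1ξ, giving ξ = 250 kmol/h.
Outlet amounts (n = n₀ + ν ξ):
  G: 1030 − 1(250) = 780
  D: 492 − 1(250) = 242
  F: 0 + 1(250) = 250
  E: 0 + 1(250) = 250
Total out = 1522 kmol/h; y_G = 780 / 1522 = 0.5125.

0.512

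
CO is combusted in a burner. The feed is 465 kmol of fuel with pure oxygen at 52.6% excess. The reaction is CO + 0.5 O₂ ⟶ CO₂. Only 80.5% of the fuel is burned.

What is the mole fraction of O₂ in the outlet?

0.265

Stoichiometric O₂ = 0.5 × 465 = 232.5 kmol; O₂ fed = 232.5 × 1.526 = 354.8 kmol.
Fuel reacted = 0.805 × 465 → ξ = 374.3 kmol.
Outlet (n = n₀ + ν ξ):
  CO: 465 − 1(374.3) = 90.67
  O₂: 354.8 − 0.5(374.3) = 167.6
  CO₂: 0 + 1(374.3) = 374.3
Total out = 632.6 kmol; y_O₂ = 167.6 / 632.6 = 0.265.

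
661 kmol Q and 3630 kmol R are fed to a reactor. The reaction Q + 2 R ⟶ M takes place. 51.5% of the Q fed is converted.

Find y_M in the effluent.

Q reacted = 0.515 × 661 = 340.4 kmol; ν_Q = −1, so ξ = 340.4/1 = 340.4 kmol.
Outlet amounts (n = n₀ + ν ξ):
  Q: 661 − 1(340.4) = 320.6
  R: 3630 − 2(340.4) = 2949
  M: 0 + 1(340.4) = 340.4
Total out = 3610 kmol; y_M = 340.4 / 3610 = 0.09429.

0.0943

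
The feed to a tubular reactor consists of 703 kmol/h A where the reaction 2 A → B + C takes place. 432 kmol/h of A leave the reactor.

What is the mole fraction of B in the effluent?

For A: n = n₀ − 2ξ → 432 = 703 − 2ξ, giving ξ = 135.5 kmol/h.
Outlet amounts (n = n₀ + ν ξ):
  A: 703 − 2(135.5) = 432
  B: 0 + 1(135.5) = 135.5
  C: 0 + 1(135.5) = 135.5
Total out = 703 kmol/h; y_B = 135.5 / 703 = 0.1927.

0.193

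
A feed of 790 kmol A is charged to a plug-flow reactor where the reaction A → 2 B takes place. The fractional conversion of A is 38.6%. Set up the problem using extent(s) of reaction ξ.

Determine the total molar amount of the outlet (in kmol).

A reacted = 0.386 × 790 = 304.9 kmol; ν_A = −1, so ξ = 304.9/1 = 304.9 kmol.
Outlet amounts (n = n₀ + ν ξ):
  A: 790 − 1(304.9) = 485.1
  B: 0 + 2(304.9) = 609.9
Total out = 485.1 + 609.9 = 1095 kmol.

1090 kmol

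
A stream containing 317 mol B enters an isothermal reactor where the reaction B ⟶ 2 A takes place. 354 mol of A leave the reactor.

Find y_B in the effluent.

For A: n = n₀ + 2ξ → 354 = 0 + 2ξ, giving ξ = 177 mol.
Outlet amounts (n = n₀ + ν ξ):
  B: 317 − 1(177) = 140
  A: 0 + 2(177) = 354
Total out = 494 mol; y_B = 140 / 494 = 0.2834.

0.283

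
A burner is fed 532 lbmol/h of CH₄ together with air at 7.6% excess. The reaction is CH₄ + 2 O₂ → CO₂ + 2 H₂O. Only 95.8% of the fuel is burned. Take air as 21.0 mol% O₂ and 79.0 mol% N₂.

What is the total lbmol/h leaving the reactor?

5980 lbmol/h

Stoichiometric O₂ = 2 × 532 = 1064 lbmol/h; O₂ fed = 1064 × 1.076 = 1145 lbmol/h.
N₂ fed = 1145 × 79/21 = 4307 lbmol/h.
Fuel reacted = 0.958 × 532 → ξ = 509.7 lbmol/h.
Outlet (n = n₀ + ν ξ):
  CH₄: 532 − 1(509.7) = 22.34
  O₂: 1145 − 2(509.7) = 125.6
  N₂: 4307 (inert)
  CO₂: 0 + 1(509.7) = 509.7
  H₂O: 0 + 2(509.7) = 1019
Total out = 22.34 + 125.6 + 4307 + 509.7 + 1019 = 5984 lbmol/h.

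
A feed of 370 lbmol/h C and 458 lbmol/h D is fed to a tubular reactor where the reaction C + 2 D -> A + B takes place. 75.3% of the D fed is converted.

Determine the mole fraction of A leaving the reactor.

0.263

D reacted = 0.753 × 458 = 344.9 lbmol/h; ν_D = −2, so ξ = 344.9/2 = 172.4 lbmol/h.
Outlet amounts (n = n₀ + ν ξ):
  C: 370 − 1(172.4) = 197.6
  D: 458 − 2(172.4) = 113.1
  A: 0 + 1(172.4) = 172.4
  B: 0 + 1(172.4) = 172.4
Total out = 655.6 lbmol/h; y_A = 172.4 / 655.6 = 0.263.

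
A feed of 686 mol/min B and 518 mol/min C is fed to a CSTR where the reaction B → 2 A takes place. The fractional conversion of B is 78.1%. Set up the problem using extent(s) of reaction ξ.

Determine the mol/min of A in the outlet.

1070 mol/min

B reacted = 0.781 × 686 = 535.8 mol/min; ν_B = −1, so ξ = 535.8/1 = 535.8 mol/min.
Outlet amounts (n = n₀ + ν ξ):
  B: 686 − 1(535.8) = 150.2
  A: 0 + 2(535.8) = 1072
  C: 518 (inert)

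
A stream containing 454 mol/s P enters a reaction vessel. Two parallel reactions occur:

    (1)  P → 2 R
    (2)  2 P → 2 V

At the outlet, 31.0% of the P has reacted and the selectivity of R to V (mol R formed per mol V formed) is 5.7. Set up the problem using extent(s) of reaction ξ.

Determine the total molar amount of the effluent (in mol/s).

Conversion of P: P consumed = 0.31 × 454 = 140.7 mol/s = 1ξ₁ + 2ξ₂.
Selectivity: 2ξ₁ / (2ξ₂) = 5.7 → ξ₁ = 5.7 ξ₂.
Substitute: (1·5.7 + 2) ξ₂ = 140.7 → ξ₂ = 18.28 mol/s, ξ₁ = 104.2 mol/s.
Outlet amounts (n = n₀ + Σ ν·ξ):
  P: 454 − 1(104.2) − 2(18.28) = 313.3
  R: 0 + 2(104.2) = 208.4
  V: 0 + 2(18.28) = 36.56
Total out = 313.3 + 208.4 + 36.56 = 558.2 mol/s.

558 mol/s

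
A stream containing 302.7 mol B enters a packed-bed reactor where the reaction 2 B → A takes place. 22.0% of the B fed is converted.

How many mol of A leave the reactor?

33.3 mol

B reacted = 0.22 × 302.7 = 66.59 mol; ν_B = −2, so ξ = 66.59/2 = 33.3 mol.
Outlet amounts (n = n₀ + ν ξ):
  B: 302.7 − 2(33.3) = 236.1
  A: 0 + 1(33.3) = 33.3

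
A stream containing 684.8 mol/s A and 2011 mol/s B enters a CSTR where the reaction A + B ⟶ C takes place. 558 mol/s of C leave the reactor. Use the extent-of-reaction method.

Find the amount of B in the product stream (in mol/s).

For C: n = n₀ + 1ξ → 558 = 0 + 1ξ, giving ξ = 558 mol/s.
Outlet amounts (n = n₀ + ν ξ):
  A: 684.8 − 1(558) = 126.8
  B: 2011 − 1(558) = 1453
  C: 0 + 1(558) = 558

1450 mol/s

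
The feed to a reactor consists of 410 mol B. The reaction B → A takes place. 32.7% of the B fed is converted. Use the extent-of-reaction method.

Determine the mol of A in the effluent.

B reacted = 0.327 × 410 = 134.1 mol; ν_B = −1, so ξ = 134.1/1 = 134.1 mol.
Outlet amounts (n = n₀ + ν ξ):
  B: 410 − 1(134.1) = 275.9
  A: 0 + 1(134.1) = 134.1

134 mol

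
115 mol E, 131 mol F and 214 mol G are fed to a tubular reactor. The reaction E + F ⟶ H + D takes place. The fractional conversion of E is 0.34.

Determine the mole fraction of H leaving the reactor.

E reacted = 0.34 × 115 = 39.1 mol; ν_E = −1, so ξ = 39.1/1 = 39.1 mol.
Outlet amounts (n = n₀ + ν ξ):
  E: 115 − 1(39.1) = 75.9
  F: 131 − 1(39.1) = 91.9
  H: 0 + 1(39.1) = 39.1
  D: 0 + 1(39.1) = 39.1
  G: 214 (inert)
Total out = 460 mol; y_H = 39.1 / 460 = 0.085.

0.085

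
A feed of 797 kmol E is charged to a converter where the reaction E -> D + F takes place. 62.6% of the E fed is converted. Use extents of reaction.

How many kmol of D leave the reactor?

499 kmol

E reacted = 0.626 × 797 = 498.9 kmol; ν_E = −1, so ξ = 498.9/1 = 498.9 kmol.
Outlet amounts (n = n₀ + ν ξ):
  E: 797 − 1(498.9) = 298.1
  D: 0 + 1(498.9) = 498.9
  F: 0 + 1(498.9) = 498.9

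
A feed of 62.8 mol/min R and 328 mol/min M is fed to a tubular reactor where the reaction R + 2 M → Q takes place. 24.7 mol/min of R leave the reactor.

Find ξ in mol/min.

For R: n = n₀ − 1ξ → 24.7 = 62.8 − 1ξ, giving ξ = 38.1 mol/min.
Outlet amounts (n = n₀ + ν ξ):
  R: 62.8 − 1(38.1) = 24.7
  M: 328 − 2(38.1) = 251.8
  Q: 0 + 1(38.1) = 38.1

ξ = 38.1 mol/min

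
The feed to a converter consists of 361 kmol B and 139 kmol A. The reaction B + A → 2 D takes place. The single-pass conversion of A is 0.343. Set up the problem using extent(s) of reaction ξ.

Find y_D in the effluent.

0.191

A reacted = 0.343 × 139 = 47.68 kmol; ν_A = −1, so ξ = 47.68/1 = 47.68 kmol.
Outlet amounts (n = n₀ + ν ξ):
  B: 361 − 1(47.68) = 313.3
  A: 139 − 1(47.68) = 91.32
  D: 0 + 2(47.68) = 95.35
Total out = 500 kmol; y_D = 95.35 / 500 = 0.1907.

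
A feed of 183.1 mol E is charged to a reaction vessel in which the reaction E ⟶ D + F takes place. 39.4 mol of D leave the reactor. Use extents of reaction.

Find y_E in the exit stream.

0.646

For D: n = n₀ + 1ξ → 39.4 = 0 + 1ξ, giving ξ = 39.4 mol.
Outlet amounts (n = n₀ + ν ξ):
  E: 183.1 − 1(39.4) = 143.7
  D: 0 + 1(39.4) = 39.4
  F: 0 + 1(39.4) = 39.4
Total out = 222.5 mol; y_E = 143.7 / 222.5 = 0.6458.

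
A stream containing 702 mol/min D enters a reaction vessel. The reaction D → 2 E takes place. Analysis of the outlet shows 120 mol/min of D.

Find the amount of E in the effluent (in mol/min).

1160 mol/min

For D: n = n₀ − 1ξ → 120 = 702 − 1ξ, giving ξ = 582 mol/min.
Outlet amounts (n = n₀ + ν ξ):
  D: 702 − 1(582) = 120
  E: 0 + 2(582) = 1164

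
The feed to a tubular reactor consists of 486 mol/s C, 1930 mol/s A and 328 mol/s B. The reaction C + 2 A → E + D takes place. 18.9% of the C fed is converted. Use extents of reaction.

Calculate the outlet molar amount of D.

C reacted = 0.189 × 486 = 91.85 mol/s; ν_C = −1, so ξ = 91.85/1 = 91.85 mol/s.
Outlet amounts (n = n₀ + ν ξ):
  C: 486 − 1(91.85) = 394.1
  A: 1930 − 2(91.85) = 1746
  E: 0 + 1(91.85) = 91.85
  D: 0 + 1(91.85) = 91.85
  B: 328 (inert)

91.9 mol/s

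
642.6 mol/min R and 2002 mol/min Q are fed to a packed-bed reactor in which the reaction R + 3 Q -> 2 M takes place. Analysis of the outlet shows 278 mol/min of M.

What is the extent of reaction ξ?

For M: n = n₀ + 2ξ → 278 = 0 + 2ξ, giving ξ = 139 mol/min.
Outlet amounts (n = n₀ + ν ξ):
  R: 642.6 − 1(139) = 503.6
  Q: 2002 − 3(139) = 1585
  M: 0 + 2(139) = 278

ξ = 139 mol/min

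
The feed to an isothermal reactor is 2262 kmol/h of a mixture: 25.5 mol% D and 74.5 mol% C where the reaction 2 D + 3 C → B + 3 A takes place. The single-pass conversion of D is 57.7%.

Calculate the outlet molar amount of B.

166 kmol/h

D reacted = 0.577 × 576.8 = 332.8 kmol/h; ν_D = −2, so ξ = 332.8/2 = 166.4 kmol/h.
Outlet amounts (n = n₀ + ν ξ):
  D: 576.8 − 2(166.4) = 244
  C: 1685 − 3(166.4) = 1186
  B: 0 + 1(166.4) = 166.4
  A: 0 + 3(166.4) = 499.2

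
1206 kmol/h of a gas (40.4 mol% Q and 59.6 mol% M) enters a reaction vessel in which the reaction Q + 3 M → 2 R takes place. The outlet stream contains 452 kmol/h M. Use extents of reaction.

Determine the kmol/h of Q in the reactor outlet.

398 kmol/h

For M: n = n₀ − 3ξ → 452 = 718.8 − 3ξ, giving ξ = 88.93 kmol/h.
Outlet amounts (n = n₀ + ν ξ):
  Q: 487.2 − 1(88.93) = 398.3
  M: 718.8 − 3(88.93) = 452
  R: 0 + 2(88.93) = 177.9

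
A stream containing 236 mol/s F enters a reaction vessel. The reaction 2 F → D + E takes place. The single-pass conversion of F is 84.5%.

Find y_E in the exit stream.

0.422

F reacted = 0.845 × 236 = 199.4 mol/s; ν_F = −2, so ξ = 199.4/2 = 99.71 mol/s.
Outlet amounts (n = n₀ + ν ξ):
  F: 236 − 2(99.71) = 36.58
  D: 0 + 1(99.71) = 99.71
  E: 0 + 1(99.71) = 99.71
Total out = 236 mol/s; y_E = 99.71 / 236 = 0.4225.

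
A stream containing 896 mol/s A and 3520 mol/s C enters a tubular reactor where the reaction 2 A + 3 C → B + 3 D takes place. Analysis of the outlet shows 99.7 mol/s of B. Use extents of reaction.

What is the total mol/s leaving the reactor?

For B: n = n₀ + 1ξ → 99.7 = 0 + 1ξ, giving ξ = 99.7 mol/s.
Outlet amounts (n = n₀ + ν ξ):
  A: 896 − 2(99.7) = 696.6
  C: 3520 − 3(99.7) = 3221
  B: 0 + 1(99.7) = 99.7
  D: 0 + 3(99.7) = 299.1
Total out = 696.6 + 3221 + 99.7 + 299.1 = 4316 mol/s.

4320 mol/s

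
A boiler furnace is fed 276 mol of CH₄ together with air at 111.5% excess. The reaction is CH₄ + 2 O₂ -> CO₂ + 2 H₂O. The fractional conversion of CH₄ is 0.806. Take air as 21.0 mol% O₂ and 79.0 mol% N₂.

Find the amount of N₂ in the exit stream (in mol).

4390 mol

Stoichiometric O₂ = 2 × 276 = 552 mol; O₂ fed = 552 × 2.115 = 1167 mol.
N₂ fed = 1167 × 79/21 = 4392 mol.
Fuel reacted = 0.806 × 276 → ξ = 222.5 mol.
Outlet (n = n₀ + ν ξ):
  CH₄: 276 − 1(222.5) = 53.54
  O₂: 1167 − 2(222.5) = 722.6
  N₂: 4392 (inert)
  CO₂: 0 + 1(222.5) = 222.5
  H₂O: 0 + 2(222.5) = 444.9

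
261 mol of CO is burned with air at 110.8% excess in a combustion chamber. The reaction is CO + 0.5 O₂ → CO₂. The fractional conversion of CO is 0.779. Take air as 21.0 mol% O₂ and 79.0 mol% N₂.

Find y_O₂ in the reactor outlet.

Stoichiometric O₂ = 0.5 × 261 = 130.5 mol; O₂ fed = 130.5 × 2.108 = 275.1 mol.
N₂ fed = 275.1 × 79/21 = 1035 mol.
Fuel reacted = 0.779 × 261 → ξ = 203.3 mol.
Outlet (n = n₀ + ν ξ):
  CO: 261 − 1(203.3) = 57.68
  O₂: 275.1 − 0.5(203.3) = 173.4
  N₂: 1035 (inert)
  CO₂: 0 + 1(203.3) = 203.3
Total out = 1469 mol; y_O₂ = 173.4 / 1469 = 0.118.

0.118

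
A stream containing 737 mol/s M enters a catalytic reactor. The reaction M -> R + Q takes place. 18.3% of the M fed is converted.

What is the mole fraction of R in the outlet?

0.155

M reacted = 0.183 × 737 = 134.9 mol/s; ν_M = −1, so ξ = 134.9/1 = 134.9 mol/s.
Outlet amounts (n = n₀ + ν ξ):
  M: 737 − 1(134.9) = 602.1
  R: 0 + 1(134.9) = 134.9
  Q: 0 + 1(134.9) = 134.9
Total out = 871.9 mol/s; y_R = 134.9 / 871.9 = 0.1547.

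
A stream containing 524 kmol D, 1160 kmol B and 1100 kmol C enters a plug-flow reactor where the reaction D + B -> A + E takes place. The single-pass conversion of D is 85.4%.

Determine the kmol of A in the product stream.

D reacted = 0.854 × 524 = 447.5 kmol; ν_D = −1, so ξ = 447.5/1 = 447.5 kmol.
Outlet amounts (n = n₀ + ν ξ):
  D: 524 − 1(447.5) = 76.5
  B: 1160 − 1(447.5) = 712.5
  A: 0 + 1(447.5) = 447.5
  E: 0 + 1(447.5) = 447.5
  C: 1100 (inert)

447 kmol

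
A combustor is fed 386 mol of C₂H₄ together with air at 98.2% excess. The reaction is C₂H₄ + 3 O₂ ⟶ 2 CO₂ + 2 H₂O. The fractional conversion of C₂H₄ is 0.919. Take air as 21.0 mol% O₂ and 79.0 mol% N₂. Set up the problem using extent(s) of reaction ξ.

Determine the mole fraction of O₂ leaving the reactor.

Stoichiometric O₂ = 3 × 386 = 1158 mol; O₂ fed = 1158 × 1.982 = 2295 mol.
N₂ fed = 2295 × 79/21 = 8634 mol.
Fuel reacted = 0.919 × 386 → ξ = 354.7 mol.
Outlet (n = n₀ + ν ξ):
  C₂H₄: 386 − 1(354.7) = 31.27
  O₂: 2295 − 3(354.7) = 1231
  N₂: 8634 (inert)
  CO₂: 0 + 2(354.7) = 709.5
  H₂O: 0 + 2(354.7) = 709.5
Total out = 11320 mol; y_O₂ = 1231 / 11320 = 0.1088.

0.109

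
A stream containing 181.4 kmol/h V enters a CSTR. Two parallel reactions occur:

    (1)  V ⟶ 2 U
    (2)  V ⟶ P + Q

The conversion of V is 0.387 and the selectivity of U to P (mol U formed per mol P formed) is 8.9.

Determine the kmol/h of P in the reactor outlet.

Conversion of V: V consumed = 0.387 × 181.4 = 70.2 kmol/h = 1ξ₁ + 1ξ₂.
Selectivity: 2ξ₁ / (1ξ₂) = 8.9 → ξ₁ = 4.45 ξ₂.
Substitute: (1·4.45 + 1) ξ₂ = 70.2 → ξ₂ = 12.88 kmol/h, ξ₁ = 57.32 kmol/h.
Outlet amounts (n = n₀ + Σ ν·ξ):
  V: 181.4 − 1(57.32) − 1(12.88) = 111.2
  U: 0 + 2(57.32) = 114.6
  P: 0 + 1(12.88) = 12.88
  Q: 0 + 1(12.88) = 12.88

12.9 kmol/h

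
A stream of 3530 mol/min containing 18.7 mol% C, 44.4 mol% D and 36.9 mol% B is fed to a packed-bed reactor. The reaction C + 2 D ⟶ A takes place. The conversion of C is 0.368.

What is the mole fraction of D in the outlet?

0.355

C reacted = 0.368 × 660.1 = 242.9 mol/min; ν_C = −1, so ξ = 242.9/1 = 242.9 mol/min.
Outlet amounts (n = n₀ + ν ξ):
  C: 660.1 − 1(242.9) = 417.2
  D: 1567 − 2(242.9) = 1081
  A: 0 + 1(242.9) = 242.9
  B: 1303 (inert)
Total out = 3044 mol/min; y_D = 1081 / 3044 = 0.3553.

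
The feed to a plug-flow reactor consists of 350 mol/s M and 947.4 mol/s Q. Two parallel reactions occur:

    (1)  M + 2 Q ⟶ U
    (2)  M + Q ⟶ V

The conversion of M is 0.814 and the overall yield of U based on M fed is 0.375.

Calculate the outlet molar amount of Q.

531 mol/s

Yield of U: 1ξ₁ / 350 = 0.375 → ξ₁ = 131.2 mol/s.
Conversion of M: 1ξ₁ + 1ξ₂ = 0.814 × 350 = 284.9 → ξ₂ = 153.6 mol/s.
Outlet amounts (n = n₀ + Σ ν·ξ):
  M: 350 − 1(131.2) − 1(153.6) = 65.1
  Q: 947.4 − 2(131.2) − 1(153.6) = 531.2
  U: 0 + 1(131.2) = 131.2
  V: 0 + 1(153.6) = 153.6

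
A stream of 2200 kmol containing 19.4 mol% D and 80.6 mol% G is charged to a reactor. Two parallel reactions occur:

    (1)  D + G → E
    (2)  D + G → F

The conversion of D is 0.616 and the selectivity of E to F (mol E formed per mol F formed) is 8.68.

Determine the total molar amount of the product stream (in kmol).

Conversion of D: D consumed = 0.616 × 426.8 = 262.9 kmol = 1ξ₁ + 1ξ₂.
Selectivity: 1ξ₁ / (1ξ₂) = 8.68 → ξ₁ = 8.68 ξ₂.
Substitute: (1·8.68 + 1) ξ₂ = 262.9 → ξ₂ = 27.16 kmol, ξ₁ = 235.7 kmol.
Outlet amounts (n = n₀ + Σ ν·ξ):
  D: 426.8 − 1(235.7) − 1(27.16) = 163.9
  G: 1773 − 1(235.7) − 1(27.16) = 1510
  E: 0 + 1(235.7) = 235.7
  F: 0 + 1(27.16) = 27.16
Total out = 163.9 + 1510 + 235.7 + 27.16 = 1937 kmol.

1940 kmol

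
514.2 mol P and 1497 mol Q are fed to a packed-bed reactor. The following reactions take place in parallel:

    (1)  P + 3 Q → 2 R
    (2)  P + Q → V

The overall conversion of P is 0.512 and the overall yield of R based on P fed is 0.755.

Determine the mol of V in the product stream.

69.2 mol

Yield of R: 2ξ₁ / 514.2 = 0.755 → ξ₁ = 194.1 mol.
Conversion of P: 1ξ₁ + 1ξ₂ = 0.512 × 514.2 = 263.3 → ξ₂ = 69.16 mol.
Outlet amounts (n = n₀ + Σ ν·ξ):
  P: 514.2 − 1(194.1) − 1(69.16) = 250.9
  Q: 1497 − 3(194.1) − 1(69.16) = 845.5
  R: 0 + 2(194.1) = 388.2
  V: 0 + 1(69.16) = 69.16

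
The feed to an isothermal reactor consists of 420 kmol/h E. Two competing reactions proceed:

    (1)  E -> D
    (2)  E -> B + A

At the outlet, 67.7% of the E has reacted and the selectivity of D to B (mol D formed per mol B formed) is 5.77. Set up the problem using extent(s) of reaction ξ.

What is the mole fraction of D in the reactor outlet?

0.525

Conversion of E: E consumed = 0.677 × 420 = 284.3 kmol/h = 1ξ₁ + 1ξ₂.
Selectivity: 1ξ₁ / (1ξ₂) = 5.77 → ξ₁ = 5.77 ξ₂.
Substitute: (1·5.77 + 1) ξ₂ = 284.3 → ξ₂ = 42 kmol/h, ξ₁ = 242.3 kmol/h.
Outlet amounts (n = n₀ + Σ ν·ξ):
  E: 420 − 1(242.3) − 1(42) = 135.7
  D: 0 + 1(242.3) = 242.3
  B: 0 + 1(42) = 42
  A: 0 + 1(42) = 42
Total out = 462 kmol/h; y_D = 242.3 / 462 = 0.5245.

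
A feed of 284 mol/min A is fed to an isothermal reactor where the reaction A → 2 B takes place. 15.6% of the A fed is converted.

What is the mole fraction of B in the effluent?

A reacted = 0.156 × 284 = 44.3 mol/min; ν_A = −1, so ξ = 44.3/1 = 44.3 mol/min.
Outlet amounts (n = n₀ + ν ξ):
  A: 284 − 1(44.3) = 239.7
  B: 0 + 2(44.3) = 88.61
Total out = 328.3 mol/min; y_B = 88.61 / 328.3 = 0.2699.

0.27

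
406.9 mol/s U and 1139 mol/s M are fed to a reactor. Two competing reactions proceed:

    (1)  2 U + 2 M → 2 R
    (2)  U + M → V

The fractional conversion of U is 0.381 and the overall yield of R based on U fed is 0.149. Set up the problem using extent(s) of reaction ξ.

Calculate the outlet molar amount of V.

Yield of R: 2ξ₁ / 406.9 = 0.149 → ξ₁ = 30.31 mol/s.
Conversion of U: 2ξ₁ + 1ξ₂ = 0.381 × 406.9 = 155 → ξ₂ = 94.4 mol/s.
Outlet amounts (n = n₀ + Σ ν·ξ):
  U: 406.9 − 2(30.31) − 1(94.4) = 251.9
  M: 1139 − 2(30.31) − 1(94.4) = 984
  R: 0 + 2(30.31) = 60.63
  V: 0 + 1(94.4) = 94.4

94.4 mol/s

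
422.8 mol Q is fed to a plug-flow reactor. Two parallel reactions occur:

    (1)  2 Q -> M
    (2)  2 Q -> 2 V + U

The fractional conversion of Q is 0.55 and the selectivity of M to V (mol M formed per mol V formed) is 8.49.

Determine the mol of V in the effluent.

12.9 mol

Conversion of Q: Q consumed = 0.55 × 422.8 = 232.5 mol = 2ξ₁ + 2ξ₂.
Selectivity: 1ξ₁ / (2ξ₂) = 8.49 → ξ₁ = 16.98 ξ₂.
Substitute: (2·16.98 + 2) ξ₂ = 232.5 → ξ₂ = 6.467 mol, ξ₁ = 109.8 mol.
Outlet amounts (n = n₀ + Σ ν·ξ):
  Q: 422.8 − 2(109.8) − 2(6.467) = 190.3
  M: 0 + 1(109.8) = 109.8
  V: 0 + 2(6.467) = 12.93
  U: 0 + 1(6.467) = 6.467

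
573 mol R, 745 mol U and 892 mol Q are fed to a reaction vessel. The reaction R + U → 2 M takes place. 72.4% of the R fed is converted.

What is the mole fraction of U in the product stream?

0.149

R reacted = 0.724 × 573 = 414.9 mol; ν_R = −1, so ξ = 414.9/1 = 414.9 mol.
Outlet amounts (n = n₀ + ν ξ):
  R: 573 − 1(414.9) = 158.1
  U: 745 − 1(414.9) = 330.1
  M: 0 + 2(414.9) = 829.7
  Q: 892 (inert)
Total out = 2210 mol; y_U = 330.1 / 2210 = 0.1494.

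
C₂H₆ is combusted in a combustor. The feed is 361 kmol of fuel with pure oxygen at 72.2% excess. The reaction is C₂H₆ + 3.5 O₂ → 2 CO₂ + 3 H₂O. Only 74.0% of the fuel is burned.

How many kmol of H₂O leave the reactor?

801 kmol

Stoichiometric O₂ = 3.5 × 361 = 1264 kmol; O₂ fed = 1264 × 1.722 = 2176 kmol.
Fuel reacted = 0.74 × 361 → ξ = 267.1 kmol.
Outlet (n = n₀ + ν ξ):
  C₂H₆: 361 − 1(267.1) = 93.86
  O₂: 2176 − 3.5(267.1) = 1241
  CO₂: 0 + 2(267.1) = 534.3
  H₂O: 0 + 3(267.1) = 801.4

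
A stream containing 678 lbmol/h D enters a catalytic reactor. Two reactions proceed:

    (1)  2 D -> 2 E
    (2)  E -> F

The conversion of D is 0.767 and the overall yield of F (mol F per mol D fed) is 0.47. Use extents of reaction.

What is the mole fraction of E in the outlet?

Conversion of D: D consumed = 2ξ₁ = 0.767 × 678 → ξ₁ = 260 lbmol/h.
Yield of F: 1ξ₂ / 678 = 0.47 → ξ₂ = 318.7 lbmol/h.
Outlet amounts (n = n₀ + Σ ν·ξ):
  D: 678 − 2(260) = 158
  E: 0 + 2(260) − 1(318.7) = 201.4
  F: 0 + 1(318.7) = 318.7
Total out = 678 lbmol/h; y_E = 201.4 / 678 = 0.297.

0.297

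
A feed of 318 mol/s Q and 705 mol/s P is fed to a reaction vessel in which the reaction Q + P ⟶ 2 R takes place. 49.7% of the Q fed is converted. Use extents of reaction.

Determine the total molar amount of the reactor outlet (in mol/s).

1020 mol/s

Q reacted = 0.497 × 318 = 158 mol/s; ν_Q = −1, so ξ = 158/1 = 158 mol/s.
Outlet amounts (n = n₀ + ν ξ):
  Q: 318 − 1(158) = 160
  P: 705 − 1(158) = 547
  R: 0 + 2(158) = 316.1
Total out = 160 + 547 + 316.1 = 1023 mol/s.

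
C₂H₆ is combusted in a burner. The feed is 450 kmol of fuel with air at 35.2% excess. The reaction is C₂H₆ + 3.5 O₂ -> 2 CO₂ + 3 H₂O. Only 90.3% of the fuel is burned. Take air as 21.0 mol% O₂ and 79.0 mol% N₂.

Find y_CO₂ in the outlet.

0.0753

Stoichiometric O₂ = 3.5 × 450 = 1575 kmol; O₂ fed = 1575 × 1.352 = 2129 kmol.
N₂ fed = 2129 × 79/21 = 8011 kmol.
Fuel reacted = 0.903 × 450 → ξ = 406.4 kmol.
Outlet (n = n₀ + ν ξ):
  C₂H₆: 450 − 1(406.4) = 43.65
  O₂: 2129 − 3.5(406.4) = 707.2
  N₂: 8011 (inert)
  CO₂: 0 + 2(406.4) = 812.7
  H₂O: 0 + 3(406.4) = 1219
Total out = 10790 kmol; y_CO₂ = 812.7 / 10790 = 0.0753.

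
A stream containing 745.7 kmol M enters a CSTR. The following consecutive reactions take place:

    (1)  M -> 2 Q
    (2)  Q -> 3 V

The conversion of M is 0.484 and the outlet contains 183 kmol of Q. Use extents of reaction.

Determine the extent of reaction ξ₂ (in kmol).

ξ₂ = 539 kmol

Conversion of M: M consumed = 1ξ₁ = 0.484 × 745.7 → ξ₁ = 360.9 kmol.
Q balance: n_Q = 0 + 2ξ₁ − 1ξ₂ = 183 → ξ₂ = (2·360.9 − 183)/1 = 538.8 kmol.
Outlet amounts (n = n₀ + Σ ν·ξ):
  M: 745.7 − 1(360.9) = 384.8
  Q: 0 + 2(360.9) − 1(538.8) = 183
  V: 0 + 3(538.8) = 1617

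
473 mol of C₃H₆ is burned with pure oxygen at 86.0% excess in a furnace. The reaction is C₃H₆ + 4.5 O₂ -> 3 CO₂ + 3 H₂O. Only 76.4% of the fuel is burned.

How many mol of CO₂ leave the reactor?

1080 mol

Stoichiometric O₂ = 4.5 × 473 = 2128 mol; O₂ fed = 2128 × 1.860 = 3959 mol.
Fuel reacted = 0.764 × 473 → ξ = 361.4 mol.
Outlet (n = n₀ + ν ξ):
  C₃H₆: 473 − 1(361.4) = 111.6
  O₂: 3959 − 4.5(361.4) = 2333
  CO₂: 0 + 3(361.4) = 1084
  H₂O: 0 + 3(361.4) = 1084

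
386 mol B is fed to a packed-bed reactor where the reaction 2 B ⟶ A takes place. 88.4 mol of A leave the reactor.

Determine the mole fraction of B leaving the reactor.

For A: n = n₀ + 1ξ → 88.4 = 0 + 1ξ, giving ξ = 88.4 mol.
Outlet amounts (n = n₀ + ν ξ):
  B: 386 − 2(88.4) = 209.2
  A: 0 + 1(88.4) = 88.4
Total out = 297.6 mol; y_B = 209.2 / 297.6 = 0.703.

0.703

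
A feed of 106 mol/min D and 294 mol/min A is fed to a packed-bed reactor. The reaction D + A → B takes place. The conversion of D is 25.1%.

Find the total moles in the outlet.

D reacted = 0.251 × 106 = 26.61 mol/min; ν_D = −1, so ξ = 26.61/1 = 26.61 mol/min.
Outlet amounts (n = n₀ + ν ξ):
  D: 106 − 1(26.61) = 79.39
  A: 294 − 1(26.61) = 267.4
  B: 0 + 1(26.61) = 26.61
Total out = 79.39 + 267.4 + 26.61 = 373.4 mol/min.

373 mol/min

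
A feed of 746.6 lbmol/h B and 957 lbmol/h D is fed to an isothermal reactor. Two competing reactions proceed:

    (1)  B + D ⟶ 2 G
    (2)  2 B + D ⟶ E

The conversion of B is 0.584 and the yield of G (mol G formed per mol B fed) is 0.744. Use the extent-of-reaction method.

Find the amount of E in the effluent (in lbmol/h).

79.1 lbmol/h

Yield of G: 2ξ₁ / 746.6 = 0.744 → ξ₁ = 277.7 lbmol/h.
Conversion of B: 1ξ₁ + 2ξ₂ = 0.584 × 746.6 = 436 → ξ₂ = 79.14 lbmol/h.
Outlet amounts (n = n₀ + Σ ν·ξ):
  B: 746.6 − 1(277.7) − 2(79.14) = 310.6
  D: 957 − 1(277.7) − 1(79.14) = 600.1
  G: 0 + 2(277.7) = 555.5
  E: 0 + 1(79.14) = 79.14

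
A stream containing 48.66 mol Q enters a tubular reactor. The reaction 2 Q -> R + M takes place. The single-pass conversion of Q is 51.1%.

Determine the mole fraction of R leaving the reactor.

0.256

Q reacted = 0.511 × 48.66 = 24.87 mol; ν_Q = −2, so ξ = 24.87/2 = 12.43 mol.
Outlet amounts (n = n₀ + ν ξ):
  Q: 48.66 − 2(12.43) = 23.79
  R: 0 + 1(12.43) = 12.43
  M: 0 + 1(12.43) = 12.43
Total out = 48.66 mol; y_R = 12.43 / 48.66 = 0.2555.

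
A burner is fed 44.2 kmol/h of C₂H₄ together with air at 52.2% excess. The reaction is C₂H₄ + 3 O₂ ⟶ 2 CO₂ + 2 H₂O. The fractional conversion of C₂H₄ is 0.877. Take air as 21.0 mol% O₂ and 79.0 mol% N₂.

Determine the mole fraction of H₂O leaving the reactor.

0.0771

Stoichiometric O₂ = 3 × 44.2 = 132.6 kmol/h; O₂ fed = 132.6 × 1.522 = 201.8 kmol/h.
N₂ fed = 201.8 × 79/21 = 759.2 kmol/h.
Fuel reacted = 0.877 × 44.2 → ξ = 38.76 kmol/h.
Outlet (n = n₀ + ν ξ):
  C₂H₄: 44.2 − 1(38.76) = 5.437
  O₂: 201.8 − 3(38.76) = 85.53
  N₂: 759.2 (inert)
  CO₂: 0 + 2(38.76) = 77.53
  H₂O: 0 + 2(38.76) = 77.53
Total out = 1005 kmol/h; y_H₂O = 77.53 / 1005 = 0.07712.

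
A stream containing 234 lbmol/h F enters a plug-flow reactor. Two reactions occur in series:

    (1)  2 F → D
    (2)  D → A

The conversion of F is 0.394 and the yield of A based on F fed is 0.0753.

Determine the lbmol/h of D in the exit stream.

Conversion of F: F consumed = 2ξ₁ = 0.394 × 234 → ξ₁ = 46.1 lbmol/h.
Yield of A: 1ξ₂ / 234 = 0.0753 → ξ₂ = 17.62 lbmol/h.
Outlet amounts (n = n₀ + Σ ν·ξ):
  F: 234 − 2(46.1) = 141.8
  D: 0 + 1(46.1) − 1(17.62) = 28.48
  A: 0 + 1(17.62) = 17.62

28.5 lbmol/h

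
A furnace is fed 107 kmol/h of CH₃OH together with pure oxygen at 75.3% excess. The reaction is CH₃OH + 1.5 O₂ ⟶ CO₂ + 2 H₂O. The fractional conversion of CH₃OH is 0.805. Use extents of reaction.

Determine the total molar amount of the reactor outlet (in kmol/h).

Stoichiometric O₂ = 1.5 × 107 = 160.5 kmol/h; O₂ fed = 160.5 × 1.753 = 281.4 kmol/h.
Fuel reacted = 0.805 × 107 → ξ = 86.14 kmol/h.
Outlet (n = n₀ + ν ξ):
  CH₃OH: 107 − 1(86.14) = 20.86
  O₂: 281.4 − 1.5(86.14) = 152.2
  CO₂: 0 + 1(86.14) = 86.14
  H₂O: 0 + 2(86.14) = 172.3
Total out = 20.86 + 152.2 + 86.14 + 172.3 = 431.4 kmol/h.

431 kmol/h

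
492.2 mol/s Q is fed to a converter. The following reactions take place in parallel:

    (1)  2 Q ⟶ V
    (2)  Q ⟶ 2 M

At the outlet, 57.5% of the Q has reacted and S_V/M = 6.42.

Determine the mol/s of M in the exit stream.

21.2 mol/s

Conversion of Q: Q consumed = 0.575 × 492.2 = 283 mol/s = 2ξ₁ + 1ξ₂.
Selectivity: 1ξ₁ / (2ξ₂) = 6.42 → ξ₁ = 12.84 ξ₂.
Substitute: (2·12.84 + 1) ξ₂ = 283 → ξ₂ = 10.61 mol/s, ξ₁ = 136.2 mol/s.
Outlet amounts (n = n₀ + Σ ν·ξ):
  Q: 492.2 − 2(136.2) − 1(10.61) = 209.2
  V: 0 + 1(136.2) = 136.2
  M: 0 + 2(10.61) = 21.22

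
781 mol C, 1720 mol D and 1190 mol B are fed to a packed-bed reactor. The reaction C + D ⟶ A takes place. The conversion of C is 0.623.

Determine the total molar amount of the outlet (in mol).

3200 mol

C reacted = 0.623 × 781 = 486.6 mol; ν_C = −1, so ξ = 486.6/1 = 486.6 mol.
Outlet amounts (n = n₀ + ν ξ):
  C: 781 − 1(486.6) = 294.4
  D: 1720 − 1(486.6) = 1233
  A: 0 + 1(486.6) = 486.6
  B: 1190 (inert)
Total out = 294.4 + 1233 + 486.6 + 1190 = 3204 mol.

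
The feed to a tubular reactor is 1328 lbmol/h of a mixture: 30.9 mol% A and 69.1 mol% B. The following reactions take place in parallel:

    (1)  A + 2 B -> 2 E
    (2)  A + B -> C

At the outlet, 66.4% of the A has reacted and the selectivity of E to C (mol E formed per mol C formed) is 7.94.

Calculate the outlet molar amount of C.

Conversion of A: A consumed = 0.664 × 410.4 = 272.5 lbmol/h = 1ξ₁ + 1ξ₂.
Selectivity: 2ξ₁ / (1ξ₂) = 7.94 → ξ₁ = 3.97 ξ₂.
Substitute: (1·3.97 + 1) ξ₂ = 272.5 → ξ₂ = 54.82 lbmol/h, ξ₁ = 217.7 lbmol/h.
Outlet amounts (n = n₀ + Σ ν·ξ):
  A: 410.4 − 1(217.7) − 1(54.82) = 137.9
  B: 917.6 − 2(217.7) − 1(54.82) = 427.5
  E: 0 + 2(217.7) = 435.3
  C: 0 + 1(54.82) = 54.82

54.8 lbmol/h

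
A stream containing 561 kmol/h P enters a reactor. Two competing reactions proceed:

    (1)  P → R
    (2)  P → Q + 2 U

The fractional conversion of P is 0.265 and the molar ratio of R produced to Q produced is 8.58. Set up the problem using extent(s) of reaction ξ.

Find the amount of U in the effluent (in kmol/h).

31 kmol/h

Conversion of P: P consumed = 0.265 × 561 = 148.7 kmol/h = 1ξ₁ + 1ξ₂.
Selectivity: 1ξ₁ / (1ξ₂) = 8.58 → ξ₁ = 8.58 ξ₂.
Substitute: (1·8.58 + 1) ξ₂ = 148.7 → ξ₂ = 15.52 kmol/h, ξ₁ = 133.1 kmol/h.
Outlet amounts (n = n₀ + Σ ν·ξ):
  P: 561 − 1(133.1) − 1(15.52) = 412.3
  R: 0 + 1(133.1) = 133.1
  Q: 0 + 1(15.52) = 15.52
  U: 0 + 2(15.52) = 31.04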